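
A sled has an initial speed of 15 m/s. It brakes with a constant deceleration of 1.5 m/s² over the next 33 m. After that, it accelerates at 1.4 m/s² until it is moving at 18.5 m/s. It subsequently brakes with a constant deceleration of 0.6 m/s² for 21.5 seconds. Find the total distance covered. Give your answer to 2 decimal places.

Phase 1 (decelerating): v₀ = 15.0 m/s, a = -1.5 m/s².
v² = v₀² + 2aΔx = 15.0² + 2·-1.5·33 = 126 → v = 11.2 m/s
t = (v − v₀)/a = (11.2 − 15.0)/-1.5 = 2.52 s

Phase 2 (accelerating): v₀ = 11.2 m/s, a = 1.4 m/s².
v = v₀ + at → t = (18.5 − 11.2) / 1.4 = 5.20 s
v² = v₀² + 2aΔx → Δx = (18.5² − 11.2²)/(2·1.4) = 77.2 m

Phase 3 (decelerating): v₀ = 18.5 m/s, a = -0.6 m/s².
v = v₀ + at = 18.5 + (-0.6)(21.5) = 5.60 m/s
Δx = v₀t + ½at² = 18.5·21.5 + 0.5·-0.6·21.5² = 259 m
Total distance = 33.0 + 77.2 + 259 = 369 m

369.31 m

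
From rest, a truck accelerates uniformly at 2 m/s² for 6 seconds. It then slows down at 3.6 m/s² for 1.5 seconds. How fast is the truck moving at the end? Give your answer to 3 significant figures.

6.60 m/s

Phase 1 (accelerating): v₀ = 0 m/s, a = 2 m/s².
v = v₀ + at = 0 + (2)(6) = 12.0 m/s
Δx = v₀t + ½at² = 0·6 + 0.5·2·6² = 36.0 m

Phase 2 (decelerating): v₀ = 12.0 m/s, a = -3.6 m/s².
v = v₀ + at = 12.0 + (-3.6)(1.5) = 6.60 m/s
Δx = v₀t + ½at² = 12.0·1.5 + 0.5·-3.6·1.5² = 13.9 m
Final speed = 6.60 m/s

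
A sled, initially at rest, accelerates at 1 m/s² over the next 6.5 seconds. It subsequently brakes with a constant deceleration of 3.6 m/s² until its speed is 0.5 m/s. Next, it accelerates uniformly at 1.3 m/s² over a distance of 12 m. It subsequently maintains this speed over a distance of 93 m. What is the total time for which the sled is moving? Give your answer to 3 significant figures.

28.7 s

Phase 1 (accelerating): v₀ = 0 m/s, a = 1 m/s².
v = v₀ + at = 0 + (1)(6.5) = 6.50 m/s
Δx = v₀t + ½at² = 0·6.5 + 0.5·1·6.5² = 21.1 m

Phase 2 (decelerating): v₀ = 6.50 m/s, a = -3.6 m/s².
v = v₀ + at → t = (0.5 − 6.50) / -3.6 = 1.67 s
v² = v₀² + 2aΔx → Δx = (0.5² − 6.50²)/(2·-3.6) = 5.83 m

Phase 3 (accelerating): v₀ = 0.500 m/s, a = 1.3 m/s².
v² = v₀² + 2aΔx = 0.500² + 2·1.3·12 = 31.5 → v = 5.61 m/s
t = (v − v₀)/a = (5.61 − 0.500)/1.3 = 3.93 s

Phase 4 (constant speed): v₀ = 5.61 m/s, a = 0 m/s².
Constant speed: t = d/v = 93/5.61 = 16.6 s
Total time = 6.50 + 1.67 + 3.93 + 16.6 = 28.7 s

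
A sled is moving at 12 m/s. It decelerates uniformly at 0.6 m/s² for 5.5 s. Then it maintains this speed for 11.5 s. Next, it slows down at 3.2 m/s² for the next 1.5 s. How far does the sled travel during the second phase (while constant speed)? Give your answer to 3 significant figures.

Phase 1 (decelerating): v₀ = 12.0 m/s, a = -0.6 m/s².
v = v₀ + at = 12.0 + (-0.6)(5.5) = 8.70 m/s
Δx = v₀t + ½at² = 12.0·5.5 + 0.5·-0.6·5.5² = 56.9 m

Phase 2 (constant speed): v₀ = 8.70 m/s, a = 0 m/s².
v = v₀ + at = 8.70 + (0)(11.5) = 8.70 m/s
Δx = v₀t + ½at² = 8.70·11.5 + 0.5·0·11.5² = 100 m
Distance in phase 2 = 100 m

100 m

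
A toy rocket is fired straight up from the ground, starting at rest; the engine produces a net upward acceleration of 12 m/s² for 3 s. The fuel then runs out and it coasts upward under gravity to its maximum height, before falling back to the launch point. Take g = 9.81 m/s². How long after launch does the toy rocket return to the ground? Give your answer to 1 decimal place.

Phase 1 (powered ascent): v₀ = 0 m/s, a = 12 m/s².
v = v₀ + at = 0 + (12)(3) = 36.0 m/s
Δx = v₀t + ½at² = 0·3 + 0.5·12·3² = 54.0 m

Phase 2 (coasting upward): v₀ = 36.0 m/s, a = -9.81 m/s².
v = v₀ + at → t = (0 − 36.0) / -9.81 = 3.67 s
v² = v₀² + 2aΔx → Δx = (0² − 36.0²)/(2·-9.81) = 66.1 m

Phase 3 (free fall): v₀ = 0 m/s, a = -9.81 m/s².
Falls 120 m from rest: t = √(2·120/9.81) = 4.95 s; v = g·t = 48.5 m/s.
Total time = 3.00 + 3.67 + 4.95 = 11.6 s

11.6 s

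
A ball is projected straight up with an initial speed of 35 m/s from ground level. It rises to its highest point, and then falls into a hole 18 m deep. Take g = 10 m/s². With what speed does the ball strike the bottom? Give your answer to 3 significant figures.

39.8 m/s

Phase 1 (rising): v₀ = 35.0 m/s, a = -10 m/s².
v = v₀ + at → t = (0 − 35.0) / -10 = 3.50 s
v² = v₀² + 2aΔx → Δx = (0² − 35.0²)/(2·-10) = 61.2 m

Phase 2 (falling): v₀ = 0 m/s, a = -10 m/s².
Falls 79.2 m from rest: t = √(2·79.2/10) = 3.98 s; v = g·t = 39.8 m/s.
Final speed = 39.8 m/s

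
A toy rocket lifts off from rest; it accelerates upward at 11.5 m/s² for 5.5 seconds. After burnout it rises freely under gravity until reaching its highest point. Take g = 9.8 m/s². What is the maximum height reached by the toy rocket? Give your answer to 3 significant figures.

378 m

Phase 1 (powered ascent): v₀ = 0 m/s, a = 11.5 m/s².
v = v₀ + at = 0 + (11.5)(5.5) = 63.2 m/s
Δx = v₀t + ½at² = 0·5.5 + 0.5·11.5·5.5² = 174 m

Phase 2 (coasting upward): v₀ = 63.2 m/s, a = -9.8 m/s².
v = v₀ + at → t = (0 − 63.2) / -9.8 = 6.45 s
v² = v₀² + 2aΔx → Δx = (0² − 63.2²)/(2·-9.8) = 204 m
Maximum height = 174 + 204 = 378 m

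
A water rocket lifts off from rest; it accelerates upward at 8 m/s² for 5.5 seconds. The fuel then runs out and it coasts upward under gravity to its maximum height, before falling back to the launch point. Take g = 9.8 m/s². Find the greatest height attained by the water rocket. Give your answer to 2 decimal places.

Phase 1 (powered ascent): v₀ = 0 m/s, a = 8 m/s².
v = v₀ + at = 0 + (8)(5.5) = 44.0 m/s
Δx = v₀t + ½at² = 0·5.5 + 0.5·8·5.5² = 121 m

Phase 2 (coasting upward): v₀ = 44.0 m/s, a = -9.8 m/s².
v = v₀ + at → t = (0 − 44.0) / -9.8 = 4.49 s
v² = v₀² + 2aΔx → Δx = (0² − 44.0²)/(2·-9.8) = 98.8 m
Maximum height = 121 + 98.8 = 220 m

219.78 m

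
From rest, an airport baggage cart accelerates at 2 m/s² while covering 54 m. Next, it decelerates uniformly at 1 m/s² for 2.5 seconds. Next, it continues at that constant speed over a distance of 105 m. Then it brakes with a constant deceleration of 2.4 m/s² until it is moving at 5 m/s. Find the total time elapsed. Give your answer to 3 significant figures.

Phase 1 (accelerating): v₀ = 0 m/s, a = 2 m/s².
v² = v₀² + 2aΔx = 0² + 2·2·54 = 216 → v = 14.7 m/s
t = (v − v₀)/a = (14.7 − 0)/2 = 7.35 s

Phase 2 (decelerating): v₀ = 14.7 m/s, a = -1 m/s².
v = v₀ + at = 14.7 + (-1)(2.5) = 12.2 m/s
Δx = v₀t + ½at² = 14.7·2.5 + 0.5·-1·2.5² = 33.6 m

Phase 3 (constant speed): v₀ = 12.2 m/s, a = 0 m/s².
Constant speed: t = d/v = 105/12.2 = 8.61 s

Phase 4 (decelerating): v₀ = 12.2 m/s, a = -2.4 m/s².
v = v₀ + at → t = (5 − 12.2) / -2.4 = 3.00 s
v² = v₀² + 2aΔx → Δx = (5² − 12.2²)/(2·-2.4) = 25.8 m
Total time = 7.35 + 2.50 + 8.61 + 3.00 = 21.5 s

21.5 s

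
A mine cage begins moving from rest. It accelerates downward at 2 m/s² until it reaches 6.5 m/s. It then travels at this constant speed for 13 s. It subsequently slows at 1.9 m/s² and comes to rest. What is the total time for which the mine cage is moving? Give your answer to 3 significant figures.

19.7 s

Phase 1 (accelerating): v₀ = 0 m/s, a = 2 m/s².
v = v₀ + at → t = (6.5 − 0) / 2 = 3.25 s
v² = v₀² + 2aΔx → Δx = (6.5² − 0²)/(2·2) = 10.6 m

Phase 2 (constant speed): v₀ = 6.50 m/s, a = 0 m/s².
v = v₀ + at = 6.50 + (0)(13) = 6.50 m/s
Δx = v₀t + ½at² = 6.50·13 + 0.5·0·13² = 84.5 m

Phase 3 (decelerating): v₀ = 6.50 m/s, a = -1.9 m/s².
v = v₀ + at → t = (0 − 6.50) / -1.9 = 3.42 s
v² = v₀² + 2aΔx → Δx = (0² − 6.50²)/(2·-1.9) = 11.1 m
Total time = 3.25 + 13.0 + 3.42 = 19.7 s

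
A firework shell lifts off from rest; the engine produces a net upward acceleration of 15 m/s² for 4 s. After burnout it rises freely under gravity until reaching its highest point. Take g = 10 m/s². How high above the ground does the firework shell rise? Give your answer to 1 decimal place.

Phase 1 (powered ascent): v₀ = 0 m/s, a = 15 m/s².
v = v₀ + at = 0 + (15)(4) = 60.0 m/s
Δx = v₀t + ½at² = 0·4 + 0.5·15·4² = 120 m

Phase 2 (coasting upward): v₀ = 60.0 m/s, a = -10 m/s².
v = v₀ + at → t = (0 − 60.0) / -10 = 6.00 s
v² = v₀² + 2aΔx → Δx = (0² − 60.0²)/(2·-10) = 180 m
Maximum height = 120 + 180 = 300 m

300.0 m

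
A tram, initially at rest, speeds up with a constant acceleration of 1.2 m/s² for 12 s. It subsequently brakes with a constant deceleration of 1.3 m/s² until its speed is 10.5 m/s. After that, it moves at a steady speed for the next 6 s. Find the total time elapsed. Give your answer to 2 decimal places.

Phase 1 (accelerating): v₀ = 0 m/s, a = 1.2 m/s².
v = v₀ + at = 0 + (1.2)(12) = 14.4 m/s
Δx = v₀t + ½at² = 0·12 + 0.5·1.2·12² = 86.4 m

Phase 2 (decelerating): v₀ = 14.4 m/s, a = -1.3 m/s².
v = v₀ + at → t = (10.5 − 14.4) / -1.3 = 3.00 s
v² = v₀² + 2aΔx → Δx = (10.5² − 14.4²)/(2·-1.3) = 37.3 m

Phase 3 (constant speed): v₀ = 10.5 m/s, a = 0 m/s².
v = v₀ + at = 10.5 + (0)(6) = 10.5 m/s
Δx = v₀t + ½at² = 10.5·6 + 0.5·0·6² = 63.0 m
Total time = 12.0 + 3.00 + 6.00 = 21.0 s

21.00 s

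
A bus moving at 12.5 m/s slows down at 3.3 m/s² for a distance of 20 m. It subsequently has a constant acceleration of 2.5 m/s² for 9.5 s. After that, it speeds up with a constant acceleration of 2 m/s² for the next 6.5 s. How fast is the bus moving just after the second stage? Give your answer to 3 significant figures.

28.7 m/s

Phase 1 (decelerating): v₀ = 12.5 m/s, a = -3.3 m/s².
v² = v₀² + 2aΔx = 12.5² + 2·-3.3·20 = 24.2 → v = 4.92 m/s
t = (v − v₀)/a = (4.92 − 12.5)/-3.3 = 2.30 s

Phase 2 (accelerating): v₀ = 4.92 m/s, a = 2.5 m/s².
v = v₀ + at = 4.92 + (2.5)(9.5) = 28.7 m/s
Δx = v₀t + ½at² = 4.92·9.5 + 0.5·2.5·9.5² = 160 m
Speed at end of phase 2 = 28.7 m/s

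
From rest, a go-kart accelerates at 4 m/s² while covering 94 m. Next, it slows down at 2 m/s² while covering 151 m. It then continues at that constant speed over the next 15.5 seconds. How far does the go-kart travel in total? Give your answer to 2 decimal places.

Phase 1 (accelerating): v₀ = 0 m/s, a = 4 m/s².
v² = v₀² + 2aΔx = 0² + 2·4·94 = 752 → v = 27.4 m/s
t = (v − v₀)/a = (27.4 − 0)/4 = 6.86 s

Phase 2 (decelerating): v₀ = 27.4 m/s, a = -2 m/s².
v² = v₀² + 2aΔx = 27.4² + 2·-2·151 = 148 → v = 12.2 m/s
t = (v − v₀)/a = (12.2 − 27.4)/-2 = 7.63 s

Phase 3 (constant speed): v₀ = 12.2 m/s, a = 0 m/s².
v = v₀ + at = 12.2 + (0)(15.5) = 12.2 m/s
Δx = v₀t + ½at² = 12.2·15.5 + 0.5·0·15.5² = 189 m
Total distance = 94.0 + 151 + 189 = 434 m

433.57 m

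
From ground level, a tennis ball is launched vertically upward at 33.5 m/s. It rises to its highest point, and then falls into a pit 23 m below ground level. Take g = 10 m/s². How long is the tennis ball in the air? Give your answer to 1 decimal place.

Phase 1 (rising): v₀ = 33.5 m/s, a = -10 m/s².
v = v₀ + at → t = (0 − 33.5) / -10 = 3.35 s
v² = v₀² + 2aΔx → Δx = (0² − 33.5²)/(2·-10) = 56.1 m

Phase 2 (falling): v₀ = 0 m/s, a = -10 m/s².
Falls 79.1 m from rest: t = √(2·79.1/10) = 3.98 s; v = g·t = 39.8 m/s.
Total time = 3.35 + 3.98 = 7.33 s

7.3 s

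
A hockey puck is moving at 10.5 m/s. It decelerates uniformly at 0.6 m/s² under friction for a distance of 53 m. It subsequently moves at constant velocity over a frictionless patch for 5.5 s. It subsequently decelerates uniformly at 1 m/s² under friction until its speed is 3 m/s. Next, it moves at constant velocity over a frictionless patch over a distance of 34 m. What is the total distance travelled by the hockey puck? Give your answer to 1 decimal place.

143.4 m

Phase 1 (decelerating): v₀ = 10.5 m/s, a = -0.6 m/s².
v² = v₀² + 2aΔx = 10.5² + 2·-0.6·53 = 46.7 → v = 6.83 m/s
t = (v − v₀)/a = (6.83 − 10.5)/-0.6 = 6.12 s

Phase 2 (constant speed): v₀ = 6.83 m/s, a = 0 m/s².
v = v₀ + at = 6.83 + (0)(5.5) = 6.83 m/s
Δx = v₀t + ½at² = 6.83·5.5 + 0.5·0·5.5² = 37.6 m

Phase 3 (decelerating): v₀ = 6.83 m/s, a = -1 m/s².
v = v₀ + at → t = (3 − 6.83) / -1 = 3.83 s
v² = v₀² + 2aΔx → Δx = (3² − 6.83²)/(2·-1) = 18.8 m

Phase 4 (constant speed): v₀ = 3.00 m/s, a = 0 m/s².
Constant speed: t = d/v = 34/3.00 = 11.3 s
Total distance = 53.0 + 37.6 + 18.8 + 34.0 = 143 m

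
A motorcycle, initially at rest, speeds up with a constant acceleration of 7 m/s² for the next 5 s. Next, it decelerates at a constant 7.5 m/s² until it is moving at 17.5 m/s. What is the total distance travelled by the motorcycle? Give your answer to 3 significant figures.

Phase 1 (accelerating): v₀ = 0 m/s, a = 7 m/s².
v = v₀ + at = 0 + (7)(5) = 35.0 m/s
Δx = v₀t + ½at² = 0·5 + 0.5·7·5² = 87.5 m

Phase 2 (decelerating): v₀ = 35.0 m/s, a = -7.5 m/s².
v = v₀ + at → t = (17.5 − 35.0) / -7.5 = 2.33 s
v² = v₀² + 2aΔx → Δx = (17.5² − 35.0²)/(2·-7.5) = 61.2 m
Total distance = 87.5 + 61.2 = 149 m

149 m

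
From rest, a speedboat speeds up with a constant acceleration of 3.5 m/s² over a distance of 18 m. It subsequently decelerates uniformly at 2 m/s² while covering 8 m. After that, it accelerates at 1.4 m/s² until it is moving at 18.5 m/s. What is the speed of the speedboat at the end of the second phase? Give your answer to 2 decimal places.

9.70 m/s

Phase 1 (accelerating): v₀ = 0 m/s, a = 3.5 m/s².
v² = v₀² + 2aΔx = 0² + 2·3.5·18 = 126 → v = 11.2 m/s
t = (v − v₀)/a = (11.2 − 0)/3.5 = 3.21 s

Phase 2 (decelerating): v₀ = 11.2 m/s, a = -2 m/s².
v² = v₀² + 2aΔx = 11.2² + 2·-2·8 = 94.0 → v = 9.70 m/s
t = (v − v₀)/a = (9.70 − 11.2)/-2 = 0.765 s
Speed at end of phase 2 = 9.70 m/s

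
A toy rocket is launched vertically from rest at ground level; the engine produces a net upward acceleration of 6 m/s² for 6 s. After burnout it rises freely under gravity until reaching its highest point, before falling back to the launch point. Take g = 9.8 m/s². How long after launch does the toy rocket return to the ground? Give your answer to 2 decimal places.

15.63 s

Phase 1 (powered ascent): v₀ = 0 m/s, a = 6 m/s².
v = v₀ + at = 0 + (6)(6) = 36.0 m/s
Δx = v₀t + ½at² = 0·6 + 0.5·6·6² = 108 m

Phase 2 (coasting upward): v₀ = 36.0 m/s, a = -9.8 m/s².
v = v₀ + at → t = (0 − 36.0) / -9.8 = 3.67 s
v² = v₀² + 2aΔx → Δx = (0² − 36.0²)/(2·-9.8) = 66.1 m

Phase 3 (free fall): v₀ = 0 m/s, a = -9.8 m/s².
Falls 174 m from rest: t = √(2·174/9.8) = 5.96 s; v = g·t = 58.4 m/s.
Total time = 6.00 + 3.67 + 5.96 = 15.6 s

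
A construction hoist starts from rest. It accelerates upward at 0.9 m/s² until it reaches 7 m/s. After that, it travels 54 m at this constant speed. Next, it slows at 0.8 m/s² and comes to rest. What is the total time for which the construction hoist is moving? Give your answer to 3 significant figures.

24.2 s

Phase 1 (accelerating): v₀ = 0 m/s, a = 0.9 m/s².
v = v₀ + at → t = (7 − 0) / 0.9 = 7.78 s
v² = v₀² + 2aΔx → Δx = (7² − 0²)/(2·0.9) = 27.2 m

Phase 2 (constant speed): v₀ = 7.00 m/s, a = 0 m/s².
Constant speed: t = d/v = 54/7.00 = 7.71 s

Phase 3 (decelerating): v₀ = 7.00 m/s, a = -0.8 m/s².
v = v₀ + at → t = (0 − 7.00) / -0.8 = 8.75 s
v² = v₀² + 2aΔx → Δx = (0² − 7.00²)/(2·-0.8) = 30.6 m
Total time = 7.78 + 7.71 + 8.75 = 24.2 s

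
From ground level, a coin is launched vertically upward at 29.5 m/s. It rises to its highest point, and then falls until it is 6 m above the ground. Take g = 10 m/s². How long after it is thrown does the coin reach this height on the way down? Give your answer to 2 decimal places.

Phase 1 (rising): v₀ = 29.5 m/s, a = -10 m/s².
v = v₀ + at → t = (0 − 29.5) / -10 = 2.95 s
v² = v₀² + 2aΔx → Δx = (0² − 29.5²)/(2·-10) = 43.5 m

Phase 2 (falling): v₀ = 0 m/s, a = -10 m/s².
Falls 37.5 m from rest: t = √(2·37.5/10) = 2.74 s; v = g·t = 27.4 m/s.
Total time = 2.95 + 2.74 = 5.69 s

5.69 s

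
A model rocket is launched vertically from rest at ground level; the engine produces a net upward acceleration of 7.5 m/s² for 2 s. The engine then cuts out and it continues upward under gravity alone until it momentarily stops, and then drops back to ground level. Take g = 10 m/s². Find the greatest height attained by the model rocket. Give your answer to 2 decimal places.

Phase 1 (powered ascent): v₀ = 0 m/s, a = 7.5 m/s².
v = v₀ + at = 0 + (7.5)(2) = 15.0 m/s
Δx = v₀t + ½at² = 0·2 + 0.5·7.5·2² = 15.0 m

Phase 2 (coasting upward): v₀ = 15.0 m/s, a = -10 m/s².
v = v₀ + at → t = (0 − 15.0) / -10 = 1.50 s
v² = v₀² + 2aΔx → Δx = (0² − 15.0²)/(2·-10) = 11.2 m
Maximum height = 15.0 + 11.2 = 26.2 m

26.25 m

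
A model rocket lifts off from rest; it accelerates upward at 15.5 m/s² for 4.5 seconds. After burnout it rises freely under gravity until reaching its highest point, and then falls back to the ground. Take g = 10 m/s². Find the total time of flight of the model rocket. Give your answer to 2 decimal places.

Phase 1 (powered ascent): v₀ = 0 m/s, a = 15.5 m/s².
v = v₀ + at = 0 + (15.5)(4.5) = 69.8 m/s
Δx = v₀t + ½at² = 0·4.5 + 0.5·15.5·4.5² = 157 m

Phase 2 (coasting upward): v₀ = 69.8 m/s, a = -10 m/s².
v = v₀ + at → t = (0 − 69.8) / -10 = 6.97 s
v² = v₀² + 2aΔx → Δx = (0² − 69.8²)/(2·-10) = 243 m

Phase 3 (free fall): v₀ = 0 m/s, a = -10 m/s².
Falls 400 m from rest: t = √(2·400/10) = 8.95 s; v = g·t = 89.5 m/s.
Total time = 4.50 + 6.97 + 8.95 = 20.4 s

20.42 s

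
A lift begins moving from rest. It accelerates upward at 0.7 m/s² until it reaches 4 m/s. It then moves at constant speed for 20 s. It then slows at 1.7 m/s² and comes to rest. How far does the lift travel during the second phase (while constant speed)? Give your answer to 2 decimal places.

Phase 1 (accelerating): v₀ = 0 m/s, a = 0.7 m/s².
v = v₀ + at → t = (4 − 0) / 0.7 = 5.71 s
v² = v₀² + 2aΔx → Δx = (4² − 0²)/(2·0.7) = 11.4 m

Phase 2 (constant speed): v₀ = 4.00 m/s, a = 0 m/s².
v = v₀ + at = 4.00 + (0)(20) = 4.00 m/s
Δx = v₀t + ½at² = 4.00·20 + 0.5·0·20² = 80.0 m
Distance in phase 2 = 80.0 m

80.00 m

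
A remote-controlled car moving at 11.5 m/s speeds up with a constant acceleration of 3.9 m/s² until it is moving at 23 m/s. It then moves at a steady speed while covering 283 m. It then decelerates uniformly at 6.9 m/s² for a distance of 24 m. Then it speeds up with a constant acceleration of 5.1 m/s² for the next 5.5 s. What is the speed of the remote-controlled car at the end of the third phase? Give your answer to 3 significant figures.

Phase 1 (accelerating): v₀ = 11.5 m/s, a = 3.9 m/s².
v = v₀ + at → t = (23 − 11.5) / 3.9 = 2.95 s
v² = v₀² + 2aΔx → Δx = (23² − 11.5²)/(2·3.9) = 50.9 m

Phase 2 (constant speed): v₀ = 23.0 m/s, a = 0 m/s².
Constant speed: t = d/v = 283/23.0 = 12.3 s

Phase 3 (decelerating): v₀ = 23.0 m/s, a = -6.9 m/s².
v² = v₀² + 2aΔx = 23.0² + 2·-6.9·24 = 198 → v = 14.1 m/s
t = (v − v₀)/a = (14.1 − 23.0)/-6.9 = 1.30 s
Speed at end of phase 3 = 14.1 m/s

14.1 m/s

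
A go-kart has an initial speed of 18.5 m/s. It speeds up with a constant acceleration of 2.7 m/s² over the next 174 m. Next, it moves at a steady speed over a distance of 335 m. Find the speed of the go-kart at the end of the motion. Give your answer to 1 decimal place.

Phase 1 (accelerating): v₀ = 18.5 m/s, a = 2.7 m/s².
v² = v₀² + 2aΔx = 18.5² + 2·2.7·174 = 1280 → v = 35.8 m/s
t = (v − v₀)/a = (35.8 − 18.5)/2.7 = 6.41 s

Phase 2 (constant speed): v₀ = 35.8 m/s, a = 0 m/s².
Constant speed: t = d/v = 335/35.8 = 9.36 s
Final speed = 35.8 m/s

35.8 m/s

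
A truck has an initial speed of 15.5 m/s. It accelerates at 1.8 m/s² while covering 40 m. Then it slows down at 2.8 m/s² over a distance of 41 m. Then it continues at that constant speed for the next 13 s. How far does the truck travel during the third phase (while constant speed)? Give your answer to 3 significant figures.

Phase 1 (accelerating): v₀ = 15.5 m/s, a = 1.8 m/s².
v² = v₀² + 2aΔx = 15.5² + 2·1.8·40 = 384 → v = 19.6 m/s
t = (v − v₀)/a = (19.6 − 15.5)/1.8 = 2.28 s

Phase 2 (decelerating): v₀ = 19.6 m/s, a = -2.8 m/s².
v² = v₀² + 2aΔx = 19.6² + 2·-2.8·41 = 155 → v = 12.4 m/s
t = (v − v₀)/a = (12.4 − 19.6)/-2.8 = 2.56 s

Phase 3 (constant speed): v₀ = 12.4 m/s, a = 0 m/s².
v = v₀ + at = 12.4 + (0)(13) = 12.4 m/s
Δx = v₀t + ½at² = 12.4·13 + 0.5·0·13² = 162 m
Distance in phase 3 = 162 m

162 m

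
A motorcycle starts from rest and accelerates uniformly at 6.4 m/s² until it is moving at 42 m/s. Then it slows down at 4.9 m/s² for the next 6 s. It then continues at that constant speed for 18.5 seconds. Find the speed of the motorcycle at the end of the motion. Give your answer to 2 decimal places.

Phase 1 (accelerating): v₀ = 0 m/s, a = 6.4 m/s².
v = v₀ + at → t = (42 − 0) / 6.4 = 6.56 s
v² = v₀² + 2aΔx → Δx = (42² − 0²)/(2·6.4) = 138 m

Phase 2 (decelerating): v₀ = 42.0 m/s, a = -4.9 m/s².
v = v₀ + at = 42.0 + (-4.9)(6) = 12.6 m/s
Δx = v₀t + ½at² = 42.0·6 + 0.5·-4.9·6² = 164 m

Phase 3 (constant speed): v₀ = 12.6 m/s, a = 0 m/s².
v = v₀ + at = 12.6 + (0)(18.5) = 12.6 m/s
Δx = v₀t + ½at² = 12.6·18.5 + 0.5·0·18.5² = 233 m
Final speed = 12.6 m/s

12.60 m/s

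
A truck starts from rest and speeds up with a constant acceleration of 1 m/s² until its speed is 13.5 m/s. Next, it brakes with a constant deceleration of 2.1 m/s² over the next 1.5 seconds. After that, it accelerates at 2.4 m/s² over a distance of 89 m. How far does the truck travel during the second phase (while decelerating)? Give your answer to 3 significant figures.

17.9 m

Phase 1 (accelerating): v₀ = 0 m/s, a = 1 m/s².
v = v₀ + at → t = (13.5 − 0) / 1 = 13.5 s
v² = v₀² + 2aΔx → Δx = (13.5² − 0²)/(2·1) = 91.1 m

Phase 2 (decelerating): v₀ = 13.5 m/s, a = -2.1 m/s².
v = v₀ + at = 13.5 + (-2.1)(1.5) = 10.3 m/s
Δx = v₀t + ½at² = 13.5·1.5 + 0.5·-2.1·1.5² = 17.9 m
Distance in phase 2 = 17.9 m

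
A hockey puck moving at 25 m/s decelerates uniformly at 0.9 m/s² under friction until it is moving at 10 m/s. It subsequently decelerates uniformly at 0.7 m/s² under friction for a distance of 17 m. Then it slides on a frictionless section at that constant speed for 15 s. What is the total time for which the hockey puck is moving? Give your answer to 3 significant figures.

Phase 1 (decelerating): v₀ = 25.0 m/s, a = -0.9 m/s².
v = v₀ + at → t = (10 − 25.0) / -0.9 = 16.7 s
v² = v₀² + 2aΔx → Δx = (10² − 25.0²)/(2·-0.9) = 292 m

Phase 2 (decelerating): v₀ = 10.0 m/s, a = -0.7 m/s².
v² = v₀² + 2aΔx = 10.0² + 2·-0.7·17 = 76.2 → v = 8.73 m/s
t = (v − v₀)/a = (8.73 − 10.0)/-0.7 = 1.82 s

Phase 3 (constant speed): v₀ = 8.73 m/s, a = 0 m/s².
v = v₀ + at = 8.73 + (0)(15) = 8.73 m/s
Δx = v₀t + ½at² = 8.73·15 + 0.5·0·15² = 131 m
Total time = 16.7 + 1.82 + 15.0 = 33.5 s

33.5 s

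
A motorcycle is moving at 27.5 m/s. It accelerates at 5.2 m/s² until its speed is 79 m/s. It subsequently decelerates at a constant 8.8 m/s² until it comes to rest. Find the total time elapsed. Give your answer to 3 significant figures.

Phase 1 (accelerating): v₀ = 27.5 m/s, a = 5.2 m/s².
v = v₀ + at → t = (79 − 27.5) / 5.2 = 9.90 s
v² = v₀² + 2aΔx → Δx = (79² − 27.5²)/(2·5.2) = 527 m

Phase 2 (decelerating): v₀ = 79.0 m/s, a = -8.8 m/s².
v = v₀ + at → t = (0 − 79.0) / -8.8 = 8.98 s
v² = v₀² + 2aΔx → Δx = (0² − 79.0²)/(2·-8.8) = 355 m
Total time = 9.90 + 8.98 = 18.9 s

18.9 s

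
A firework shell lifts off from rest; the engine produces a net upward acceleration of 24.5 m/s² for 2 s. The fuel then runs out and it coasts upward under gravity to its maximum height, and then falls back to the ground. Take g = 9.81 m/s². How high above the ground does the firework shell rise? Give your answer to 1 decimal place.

171.4 m

Phase 1 (powered ascent): v₀ = 0 m/s, a = 24.5 m/s².
v = v₀ + at = 0 + (24.5)(2) = 49.0 m/s
Δx = v₀t + ½at² = 0·2 + 0.5·24.5·2² = 49.0 m

Phase 2 (coasting upward): v₀ = 49.0 m/s, a = -9.81 m/s².
v = v₀ + at → t = (0 − 49.0) / -9.81 = 4.99 s
v² = v₀² + 2aΔx → Δx = (0² − 49.0²)/(2·-9.81) = 122 m
Maximum height = 49.0 + 122 = 171 m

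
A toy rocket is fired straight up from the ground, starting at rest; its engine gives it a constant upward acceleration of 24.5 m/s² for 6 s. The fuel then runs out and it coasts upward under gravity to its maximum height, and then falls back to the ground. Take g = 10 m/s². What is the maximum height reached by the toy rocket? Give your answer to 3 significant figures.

Phase 1 (powered ascent): v₀ = 0 m/s, a = 24.5 m/s².
v = v₀ + at = 0 + (24.5)(6) = 147 m/s
Δx = v₀t + ½at² = 0·6 + 0.5·24.5·6² = 441 m

Phase 2 (coasting upward): v₀ = 147 m/s, a = -10 m/s².
v = v₀ + at → t = (0 − 147) / -10 = 14.7 s
v² = v₀² + 2aΔx → Δx = (0² − 147²)/(2·-10) = 1080 m
Maximum height = 441 + 1080 = 1520 m

1520 m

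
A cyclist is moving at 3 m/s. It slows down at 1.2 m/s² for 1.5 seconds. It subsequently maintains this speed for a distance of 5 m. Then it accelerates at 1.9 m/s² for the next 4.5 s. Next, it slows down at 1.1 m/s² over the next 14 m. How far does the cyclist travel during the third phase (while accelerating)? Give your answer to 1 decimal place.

Phase 1 (decelerating): v₀ = 3.00 m/s, a = -1.2 m/s².
v = v₀ + at = 3.00 + (-1.2)(1.5) = 1.20 m/s
Δx = v₀t + ½at² = 3.00·1.5 + 0.5·-1.2·1.5² = 3.15 m

Phase 2 (constant speed): v₀ = 1.20 m/s, a = 0 m/s².
Constant speed: t = d/v = 5/1.20 = 4.17 s

Phase 3 (accelerating): v₀ = 1.20 m/s, a = 1.9 m/s².
v = v₀ + at = 1.20 + (1.9)(4.5) = 9.75 m/s
Δx = v₀t + ½at² = 1.20·4.5 + 0.5·1.9·4.5² = 24.6 m
Distance in phase 3 = 24.6 m

24.6 m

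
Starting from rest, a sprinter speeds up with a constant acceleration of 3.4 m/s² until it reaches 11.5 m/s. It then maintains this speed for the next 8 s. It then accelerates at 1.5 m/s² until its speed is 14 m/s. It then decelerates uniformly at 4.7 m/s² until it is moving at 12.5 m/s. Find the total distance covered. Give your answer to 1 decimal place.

136.9 m

Phase 1 (accelerating): v₀ = 0 m/s, a = 3.4 m/s².
v = v₀ + at → t = (11.5 − 0) / 3.4 = 3.38 s
v² = v₀² + 2aΔx → Δx = (11.5² − 0²)/(2·3.4) = 19.4 m

Phase 2 (constant speed): v₀ = 11.5 m/s, a = 0 m/s².
v = v₀ + at = 11.5 + (0)(8) = 11.5 m/s
Δx = v₀t + ½at² = 11.5·8 + 0.5·0·8² = 92.0 m

Phase 3 (accelerating): v₀ = 11.5 m/s, a = 1.5 m/s².
v = v₀ + at → t = (14 − 11.5) / 1.5 = 1.67 s
v² = v₀² + 2aΔx → Δx = (14² − 11.5²)/(2·1.5) = 21.2 m

Phase 4 (decelerating): v₀ = 14.0 m/s, a = -4.7 m/s².
v = v₀ + at → t = (12.5 − 14.0) / -4.7 = 0.319 s
v² = v₀² + 2aΔx → Δx = (12.5² − 14.0²)/(2·-4.7) = 4.23 m
Total distance = 19.4 + 92.0 + 21.2 + 4.23 = 137 m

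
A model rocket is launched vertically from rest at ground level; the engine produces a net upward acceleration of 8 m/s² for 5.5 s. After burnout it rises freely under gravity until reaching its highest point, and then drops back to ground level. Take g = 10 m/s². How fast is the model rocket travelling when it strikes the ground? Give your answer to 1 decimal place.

66.0 m/s

Phase 1 (powered ascent): v₀ = 0 m/s, a = 8 m/s².
v = v₀ + at = 0 + (8)(5.5) = 44.0 m/s
Δx = v₀t + ½at² = 0·5.5 + 0.5·8·5.5² = 121 m

Phase 2 (coasting upward): v₀ = 44.0 m/s, a = -10 m/s².
v = v₀ + at → t = (0 − 44.0) / -10 = 4.40 s
v² = v₀² + 2aΔx → Δx = (0² − 44.0²)/(2·-10) = 96.8 m

Phase 3 (free fall): v₀ = 0 m/s, a = -10 m/s².
Falls 218 m from rest: t = √(2·218/10) = 6.60 s; v = g·t = 66.0 m/s.
Impact speed = 66.0 m/s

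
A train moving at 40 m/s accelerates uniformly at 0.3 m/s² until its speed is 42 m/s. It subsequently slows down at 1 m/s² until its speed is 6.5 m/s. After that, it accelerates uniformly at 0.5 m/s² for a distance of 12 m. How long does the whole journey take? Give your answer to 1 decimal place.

Phase 1 (accelerating): v₀ = 40.0 m/s, a = 0.3 m/s².
v = v₀ + at → t = (42 − 40.0) / 0.3 = 6.67 s
v² = v₀² + 2aΔx → Δx = (42² − 40.0²)/(2·0.3) = 273 m

Phase 2 (decelerating): v₀ = 42.0 m/s, a = -1 m/s².
v = v₀ + at → t = (6.5 − 42.0) / -1 = 35.5 s
v² = v₀² + 2aΔx → Δx = (6.5² − 42.0²)/(2·-1) = 861 m

Phase 3 (accelerating): v₀ = 6.50 m/s, a = 0.5 m/s².
v² = v₀² + 2aΔx = 6.50² + 2·0.5·12 = 54.2 → v = 7.37 m/s
t = (v − v₀)/a = (7.37 − 6.50)/0.5 = 1.73 s
Total time = 6.67 + 35.5 + 1.73 = 43.9 s

43.9 s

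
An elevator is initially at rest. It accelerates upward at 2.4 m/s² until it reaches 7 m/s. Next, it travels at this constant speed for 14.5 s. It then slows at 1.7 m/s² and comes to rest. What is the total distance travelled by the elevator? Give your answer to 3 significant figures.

Phase 1 (accelerating): v₀ = 0 m/s, a = 2.4 m/s².
v = v₀ + at → t = (7 − 0) / 2.4 = 2.92 s
v² = v₀² + 2aΔx → Δx = (7² − 0²)/(2·2.4) = 10.2 m

Phase 2 (constant speed): v₀ = 7.00 m/s, a = 0 m/s².
v = v₀ + at = 7.00 + (0)(14.5) = 7.00 m/s
Δx = v₀t + ½at² = 7.00·14.5 + 0.5·0·14.5² = 102 m

Phase 3 (decelerating): v₀ = 7.00 m/s, a = -1.7 m/s².
v = v₀ + at → t = (0 − 7.00) / -1.7 = 4.12 s
v² = v₀² + 2aΔx → Δx = (0² − 7.00²)/(2·-1.7) = 14.4 m
Total distance = 10.2 + 102 + 14.4 = 126 m

126 m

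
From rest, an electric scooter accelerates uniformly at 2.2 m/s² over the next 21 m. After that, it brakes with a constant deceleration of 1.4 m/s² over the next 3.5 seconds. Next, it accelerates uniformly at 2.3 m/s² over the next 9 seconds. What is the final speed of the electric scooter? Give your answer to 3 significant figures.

25.4 m/s

Phase 1 (accelerating): v₀ = 0 m/s, a = 2.2 m/s².
v² = v₀² + 2aΔx = 0² + 2·2.2·21 = 92.4 → v = 9.61 m/s
t = (v − v₀)/a = (9.61 − 0)/2.2 = 4.37 s

Phase 2 (decelerating): v₀ = 9.61 m/s, a = -1.4 m/s².
v = v₀ + at = 9.61 + (-1.4)(3.5) = 4.71 m/s
Δx = v₀t + ½at² = 9.61·3.5 + 0.5·-1.4·3.5² = 25.1 m

Phase 3 (accelerating): v₀ = 4.71 m/s, a = 2.3 m/s².
v = v₀ + at = 4.71 + (2.3)(9) = 25.4 m/s
Δx = v₀t + ½at² = 4.71·9 + 0.5·2.3·9² = 136 m
Final speed = 25.4 m/s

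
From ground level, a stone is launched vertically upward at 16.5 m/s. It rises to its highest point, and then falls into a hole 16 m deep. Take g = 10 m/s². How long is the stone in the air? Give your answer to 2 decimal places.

Phase 1 (rising): v₀ = 16.5 m/s, a = -10 m/s².
v = v₀ + at → t = (0 − 16.5) / -10 = 1.65 s
v² = v₀² + 2aΔx → Δx = (0² − 16.5²)/(2·-10) = 13.6 m

Phase 2 (falling): v₀ = 0 m/s, a = -10 m/s².
Falls 29.6 m from rest: t = √(2·29.6/10) = 2.43 s; v = g·t = 24.3 m/s.
Total time = 1.65 + 2.43 = 4.08 s

4.08 s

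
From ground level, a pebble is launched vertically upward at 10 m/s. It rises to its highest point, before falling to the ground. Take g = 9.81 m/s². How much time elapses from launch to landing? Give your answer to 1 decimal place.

Phase 1 (rising): v₀ = 10.0 m/s, a = -9.81 m/s².
v = v₀ + at → t = (0 − 10.0) / -9.81 = 1.02 s
v² = v₀² + 2aΔx → Δx = (0² − 10.0²)/(2·-9.81) = 5.10 m

Phase 2 (falling): v₀ = 0 m/s, a = -9.81 m/s².
Falls 5.10 m from rest: t = √(2·5.10/9.81) = 1.02 s; v = g·t = 10.0 m/s.
Total time = 1.02 + 1.02 = 2.04 s

2.0 s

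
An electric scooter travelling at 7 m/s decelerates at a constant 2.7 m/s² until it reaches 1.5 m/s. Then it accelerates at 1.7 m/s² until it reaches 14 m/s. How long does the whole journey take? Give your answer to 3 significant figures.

Phase 1 (decelerating): v₀ = 7.00 m/s, a = -2.7 m/s².
v = v₀ + at → t = (1.5 − 7.00) / -2.7 = 2.04 s
v² = v₀² + 2aΔx → Δx = (1.5² − 7.00²)/(2·-2.7) = 8.66 m

Phase 2 (accelerating): v₀ = 1.50 m/s, a = 1.7 m/s².
v = v₀ + at → t = (14 − 1.50) / 1.7 = 7.35 s
v² = v₀² + 2aΔx → Δx = (14² − 1.50²)/(2·1.7) = 57.0 m
Total time = 2.04 + 7.35 = 9.39 s

9.39 s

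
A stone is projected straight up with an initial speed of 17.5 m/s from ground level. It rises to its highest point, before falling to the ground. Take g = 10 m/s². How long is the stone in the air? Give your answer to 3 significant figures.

3.50 s

Phase 1 (rising): v₀ = 17.5 m/s, a = -10 m/s².
v = v₀ + at → t = (0 − 17.5) / -10 = 1.75 s
v² = v₀² + 2aΔx → Δx = (0² − 17.5²)/(2·-10) = 15.3 m

Phase 2 (falling): v₀ = 0 m/s, a = -10 m/s².
Falls 15.3 m from rest: t = √(2·15.3/10) = 1.75 s; v = g·t = 17.5 m/s.
Total time = 1.75 + 1.75 = 3.50 s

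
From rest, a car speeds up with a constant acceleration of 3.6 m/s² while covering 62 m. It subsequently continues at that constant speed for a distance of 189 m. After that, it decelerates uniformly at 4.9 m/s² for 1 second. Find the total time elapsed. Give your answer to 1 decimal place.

15.8 s

Phase 1 (accelerating): v₀ = 0 m/s, a = 3.6 m/s².
v² = v₀² + 2aΔx = 0² + 2·3.6·62 = 446 → v = 21.1 m/s
t = (v − v₀)/a = (21.1 − 0)/3.6 = 5.87 s

Phase 2 (constant speed): v₀ = 21.1 m/s, a = 0 m/s².
Constant speed: t = d/v = 189/21.1 = 8.95 s

Phase 3 (decelerating): v₀ = 21.1 m/s, a = -4.9 m/s².
v = v₀ + at = 21.1 + (-4.9)(1) = 16.2 m/s
Δx = v₀t + ½at² = 21.1·1 + 0.5·-4.9·1² = 18.7 m
Total time = 5.87 + 8.95 + 1.00 = 15.8 s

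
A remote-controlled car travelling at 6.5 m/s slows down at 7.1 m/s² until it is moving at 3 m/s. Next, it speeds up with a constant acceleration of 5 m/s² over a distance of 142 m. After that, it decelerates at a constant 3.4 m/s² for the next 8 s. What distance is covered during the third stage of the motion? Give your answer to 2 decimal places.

Phase 1 (decelerating): v₀ = 6.50 m/s, a = -7.1 m/s².
v = v₀ + at → t = (3 − 6.50) / -7.1 = 0.493 s
v² = v₀² + 2aΔx → Δx = (3² − 6.50²)/(2·-7.1) = 2.34 m

Phase 2 (accelerating): v₀ = 3.00 m/s, a = 5 m/s².
v² = v₀² + 2aΔx = 3.00² + 2·5·142 = 1430 → v = 37.8 m/s
t = (v − v₀)/a = (37.8 − 3.00)/5 = 6.96 s

Phase 3 (decelerating): v₀ = 37.8 m/s, a = -3.4 m/s².
v = v₀ + at = 37.8 + (-3.4)(8) = 10.6 m/s
Δx = v₀t + ½at² = 37.8·8 + 0.5·-3.4·8² = 194 m
Distance in phase 3 = 194 m

193.62 m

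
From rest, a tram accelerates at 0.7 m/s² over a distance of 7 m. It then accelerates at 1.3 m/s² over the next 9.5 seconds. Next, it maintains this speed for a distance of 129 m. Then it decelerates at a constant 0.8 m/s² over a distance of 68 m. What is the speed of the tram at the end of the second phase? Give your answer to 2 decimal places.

Phase 1 (accelerating): v₀ = 0 m/s, a = 0.7 m/s².
v² = v₀² + 2aΔx = 0² + 2·0.7·7 = 9.80 → v = 3.13 m/s
t = (v − v₀)/a = (3.13 − 0)/0.7 = 4.47 s

Phase 2 (accelerating): v₀ = 3.13 m/s, a = 1.3 m/s².
v = v₀ + at = 3.13 + (1.3)(9.5) = 15.5 m/s
Δx = v₀t + ½at² = 3.13·9.5 + 0.5·1.3·9.5² = 88.4 m
Speed at end of phase 2 = 15.5 m/s

15.48 m/s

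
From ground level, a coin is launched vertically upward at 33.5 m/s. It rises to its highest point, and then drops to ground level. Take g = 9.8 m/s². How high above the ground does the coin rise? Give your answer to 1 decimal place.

57.3 m

Phase 1 (rising): v₀ = 33.5 m/s, a = -9.8 m/s².
v = v₀ + at → t = (0 − 33.5) / -9.8 = 3.42 s
v² = v₀² + 2aΔx → Δx = (0² − 33.5²)/(2·-9.8) = 57.3 m
Maximum height = 57.3 m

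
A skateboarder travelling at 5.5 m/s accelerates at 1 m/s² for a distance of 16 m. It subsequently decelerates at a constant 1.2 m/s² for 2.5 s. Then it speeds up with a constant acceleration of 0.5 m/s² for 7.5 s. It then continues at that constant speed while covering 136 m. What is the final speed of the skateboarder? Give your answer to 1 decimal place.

Phase 1 (accelerating): v₀ = 5.50 m/s, a = 1 m/s².
v² = v₀² + 2aΔx = 5.50² + 2·1·16 = 62.2 → v = 7.89 m/s
t = (v − v₀)/a = (7.89 − 5.50)/1 = 2.39 s

Phase 2 (decelerating): v₀ = 7.89 m/s, a = -1.2 m/s².
v = v₀ + at = 7.89 + (-1.2)(2.5) = 4.89 m/s
Δx = v₀t + ½at² = 7.89·2.5 + 0.5·-1.2·2.5² = 16.0 m

Phase 3 (accelerating): v₀ = 4.89 m/s, a = 0.5 m/s².
v = v₀ + at = 4.89 + (0.5)(7.5) = 8.64 m/s
Δx = v₀t + ½at² = 4.89·7.5 + 0.5·0.5·7.5² = 50.7 m

Phase 4 (constant speed): v₀ = 8.64 m/s, a = 0 m/s².
Constant speed: t = d/v = 136/8.64 = 15.7 s
Final speed = 8.64 m/s

8.6 m/s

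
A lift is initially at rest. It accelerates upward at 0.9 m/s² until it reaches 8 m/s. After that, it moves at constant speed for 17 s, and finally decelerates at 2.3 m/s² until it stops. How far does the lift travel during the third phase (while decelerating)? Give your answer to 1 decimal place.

13.9 m

Phase 1 (accelerating): v₀ = 0 m/s, a = 0.9 m/s².
v = v₀ + at → t = (8 − 0) / 0.9 = 8.89 s
v² = v₀² + 2aΔx → Δx = (8² − 0²)/(2·0.9) = 35.6 m

Phase 2 (constant speed): v₀ = 8.00 m/s, a = 0 m/s².
v = v₀ + at = 8.00 + (0)(17) = 8.00 m/s
Δx = v₀t + ½at² = 8.00·17 + 0.5·0·17² = 136 m

Phase 3 (decelerating): v₀ = 8.00 m/s, a = -2.3 m/s².
v = v₀ + at → t = (0 − 8.00) / -2.3 = 3.48 s
v² = v₀² + 2aΔx → Δx = (0² − 8.00²)/(2·-2.3) = 13.9 m
Distance in phase 3 = 13.9 m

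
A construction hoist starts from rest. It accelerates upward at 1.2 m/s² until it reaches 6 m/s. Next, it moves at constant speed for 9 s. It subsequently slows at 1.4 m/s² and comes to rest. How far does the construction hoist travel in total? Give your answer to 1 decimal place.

81.9 m

Phase 1 (accelerating): v₀ = 0 m/s, a = 1.2 m/s².
v = v₀ + at → t = (6 − 0) / 1.2 = 5.00 s
v² = v₀² + 2aΔx → Δx = (6² − 0²)/(2·1.2) = 15.0 m

Phase 2 (constant speed): v₀ = 6.00 m/s, a = 0 m/s².
v = v₀ + at = 6.00 + (0)(9) = 6.00 m/s
Δx = v₀t + ½at² = 6.00·9 + 0.5·0·9² = 54.0 m

Phase 3 (decelerating): v₀ = 6.00 m/s, a = -1.4 m/s².
v = v₀ + at → t = (0 − 6.00) / -1.4 = 4.29 s
v² = v₀² + 2aΔx → Δx = (0² − 6.00²)/(2·-1.4) = 12.9 m
Total distance = 15.0 + 54.0 + 12.9 = 81.9 m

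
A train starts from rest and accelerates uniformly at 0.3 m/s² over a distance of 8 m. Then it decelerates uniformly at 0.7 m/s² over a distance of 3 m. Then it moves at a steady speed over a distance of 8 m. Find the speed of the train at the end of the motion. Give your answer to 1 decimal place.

Phase 1 (accelerating): v₀ = 0 m/s, a = 0.3 m/s².
v² = v₀² + 2aΔx = 0² + 2·0.3·8 = 4.80 → v = 2.19 m/s
t = (v − v₀)/a = (2.19 − 0)/0.3 = 7.30 s

Phase 2 (decelerating): v₀ = 2.19 m/s, a = -0.7 m/s².
v² = v₀² + 2aΔx = 2.19² + 2·-0.7·3 = 0.600 → v = 0.775 m/s
t = (v − v₀)/a = (0.775 − 2.19)/-0.7 = 2.02 s

Phase 3 (constant speed): v₀ = 0.775 m/s, a = 0 m/s².
Constant speed: t = d/v = 8/0.775 = 10.3 s
Final speed = 0.775 m/s

0.8 m/s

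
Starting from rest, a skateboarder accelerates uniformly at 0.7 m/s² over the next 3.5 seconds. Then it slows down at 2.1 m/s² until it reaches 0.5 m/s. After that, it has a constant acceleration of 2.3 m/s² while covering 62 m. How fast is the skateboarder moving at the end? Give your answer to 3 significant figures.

16.9 m/s

Phase 1 (accelerating): v₀ = 0 m/s, a = 0.7 m/s².
v = v₀ + at = 0 + (0.7)(3.5) = 2.45 m/s
Δx = v₀t + ½at² = 0·3.5 + 0.5·0.7·3.5² = 4.29 m

Phase 2 (decelerating): v₀ = 2.45 m/s, a = -2.1 m/s².
v = v₀ + at → t = (0.5 − 2.45) / -2.1 = 0.929 s
v² = v₀² + 2aΔx → Δx = (0.5² − 2.45²)/(2·-2.1) = 1.37 m

Phase 3 (accelerating): v₀ = 0.500 m/s, a = 2.3 m/s².
v² = v₀² + 2aΔx = 0.500² + 2·2.3·62 = 285 → v = 16.9 m/s
t = (v − v₀)/a = (16.9 − 0.500)/2.3 = 7.13 s
Final speed = 16.9 m/s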